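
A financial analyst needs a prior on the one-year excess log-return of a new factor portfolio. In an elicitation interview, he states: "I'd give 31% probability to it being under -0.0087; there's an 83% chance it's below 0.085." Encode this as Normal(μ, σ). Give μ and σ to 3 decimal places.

For Normal(μ,σ), the p-quantile is μ + z_p·σ. Here z_{0.31} = -0.4959, z_{0.83} = 0.9542.
So -0.0087 = μ − 0.4959σ and 0.085 = μ + 0.9542σ.
Subtracting: σ = (0.085 − -0.0087)/(0.9542 − (-0.4959)) = 0.065.
Then μ = -0.0087 − (-0.4959)·0.065 = 0.023.

μ = 0.023, σ = 0.065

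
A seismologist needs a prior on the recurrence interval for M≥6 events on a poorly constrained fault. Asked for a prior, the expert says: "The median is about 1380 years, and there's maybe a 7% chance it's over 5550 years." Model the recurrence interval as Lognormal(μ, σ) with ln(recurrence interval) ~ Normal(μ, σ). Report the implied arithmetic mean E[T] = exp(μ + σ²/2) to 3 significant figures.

If T ~ Lognormal(μ,σ) then ln T ~ Normal(μ,σ), so the p-quantile of ln T is μ + z_p·σ.
ln(1380) = 7.23 and ln(5550) = 8.622; z_{0.5} = 0, z_{0.93} = 1.476.
σ = (8.622 − 7.23)/(1.476 − (0)) = 0.943.
μ = 7.23 − (0)·0.943 = 7.230.
E[T] = exp(μ + σ²/2) = exp(7.230 + 0.4447) = 2150 years.

E[T] ≈ 2150 years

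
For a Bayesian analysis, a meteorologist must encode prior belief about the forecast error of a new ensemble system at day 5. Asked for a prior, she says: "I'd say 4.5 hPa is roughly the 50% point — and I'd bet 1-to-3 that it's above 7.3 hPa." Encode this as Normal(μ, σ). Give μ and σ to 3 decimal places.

μ = 4.500, σ = 4.151

The p-quantile of Normal(μ,σ) is μ + z_p·σ, with z_{0.5} = 0 and z_{0.75} = 0.6745.
Eliminate σ: μ = (z₂·x₁ − z₁·x₂)/(z₂ − z₁) = (0.6745·4.5 − (0)·7.3)/0.6745 = 4.500.
Then σ = (x₂ − x₁)/(z₂ − z₁) = (7.3 − 4.5)/0.6745 = 4.151.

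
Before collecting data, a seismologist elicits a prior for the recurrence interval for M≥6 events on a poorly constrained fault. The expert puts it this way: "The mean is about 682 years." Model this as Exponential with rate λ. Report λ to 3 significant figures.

λ ≈ 0.00147

Exponential mean = 1/λ, so λ = 1/682.0 = 0.00147.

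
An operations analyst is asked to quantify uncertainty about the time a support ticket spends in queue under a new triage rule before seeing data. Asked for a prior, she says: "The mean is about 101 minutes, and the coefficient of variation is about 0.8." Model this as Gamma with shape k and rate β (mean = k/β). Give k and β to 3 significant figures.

k ≈ 1.56, β ≈ 0.0155

For Gamma(k, rate β): mean = k/β, variance = k/β², so CV = 1/√k.
CV = 0.8, hence k = 1/CV² = 1.56.
Then β = k/mean = 1.56/101 = 0.0155.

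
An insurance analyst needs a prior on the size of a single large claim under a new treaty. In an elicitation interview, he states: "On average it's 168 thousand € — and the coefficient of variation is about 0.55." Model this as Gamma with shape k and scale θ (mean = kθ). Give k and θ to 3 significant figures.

For Gamma(k, scale θ): mean = kθ, variance = kθ², so CV = 1/√k.
CV = 0.55, hence k = 1/CV² = 3.31.
Then θ = mean/k = 168/3.31 = 50.8.

k ≈ 3.31, θ ≈ 50.8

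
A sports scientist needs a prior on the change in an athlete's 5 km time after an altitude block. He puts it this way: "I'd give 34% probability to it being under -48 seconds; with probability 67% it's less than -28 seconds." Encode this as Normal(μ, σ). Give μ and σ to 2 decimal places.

The p-quantile of Normal(μ,σ) is μ + z_p·σ, with z_{0.34} = -0.4125 and z_{0.67} = 0.4399.
Eliminate σ: μ = (z₂·x₁ − z₁·x₂)/(z₂ − z₁) = (0.4399·-48 − (-0.4125)·-28)/0.8524 = -38.32.
Then σ = (x₂ − x₁)/(z₂ − z₁) = (-28 − -48)/0.8524 = 23.46.

μ = -38.32, σ = 23.46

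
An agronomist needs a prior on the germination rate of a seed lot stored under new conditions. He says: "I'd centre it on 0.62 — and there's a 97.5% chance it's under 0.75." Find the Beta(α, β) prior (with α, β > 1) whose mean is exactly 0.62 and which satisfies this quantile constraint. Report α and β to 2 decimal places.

With mean 0.62 fixed, write α = 0.62s, β = 0.38s where s = α+β.
Need P(θ < 0.75) = 0.975 under Beta(0.62s, 0.38s). Normal approximation: (q−m)/√(m(1−m)/s) ≈ z_{0.975} = 1.96, so s ≈ 0.62·0.38·(1.96)²/(0.75−0.62)² = 53.6.
At s = 53.6: P(θ<0.75) ≈ 0.981. Adjusting to match 0.975 gives s ≈ 48.39.
So α = 0.62·48.39 ≈ 30.00, β = 0.38·48.39 ≈ 18.39.

α ≈ 30.00, β ≈ 18.39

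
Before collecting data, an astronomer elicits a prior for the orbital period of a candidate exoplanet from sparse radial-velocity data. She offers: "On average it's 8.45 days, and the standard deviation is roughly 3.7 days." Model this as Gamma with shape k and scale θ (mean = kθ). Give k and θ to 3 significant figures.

For Gamma(k, scale θ): mean = kθ, variance = kθ², so CV = 1/√k.
CV = SD/mean = 3.7/8.45 = 0.4379, hence k = 1/CV² = 5.22.
Then θ = mean/k = 8.45/5.22 = 1.62.

k ≈ 5.22, θ ≈ 1.62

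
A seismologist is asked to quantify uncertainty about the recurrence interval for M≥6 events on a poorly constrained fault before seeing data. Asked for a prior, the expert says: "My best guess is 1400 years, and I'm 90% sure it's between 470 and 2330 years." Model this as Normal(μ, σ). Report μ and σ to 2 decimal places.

μ = 1400.00, σ = 565.40

A symmetric 90% interval runs μ ± z·σ with z = 1.645.
Half-width = 930, so σ = 930/1.645 = 565.40.
μ is the stated best guess, 1400.00.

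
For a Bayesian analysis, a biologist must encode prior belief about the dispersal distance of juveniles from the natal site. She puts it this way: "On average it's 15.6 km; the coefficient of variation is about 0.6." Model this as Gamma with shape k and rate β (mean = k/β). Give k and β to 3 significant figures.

For Gamma(k, rate β): mean = k/β, variance = k/β², so CV = 1/√k.
CV = 0.6, hence k = 1/CV² = 2.78.
Then β = k/mean = 2.78/15.6 = 0.178.

k ≈ 2.78, β ≈ 0.178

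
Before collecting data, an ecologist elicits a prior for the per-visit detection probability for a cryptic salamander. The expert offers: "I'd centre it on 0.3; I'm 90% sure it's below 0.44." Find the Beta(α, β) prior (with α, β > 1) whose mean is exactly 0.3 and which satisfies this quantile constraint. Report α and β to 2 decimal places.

α ≈ 5.51, β ≈ 12.85

With mean 0.3 fixed, write α = 0.3s, β = 0.7s where s = α+β.
Need P(θ < 0.44) = 0.9 under Beta(0.3s, 0.7s). Normal approximation: (q−m)/√(m(1−m)/s) ≈ z_{0.9} = 1.28, so s ≈ 0.3·0.7·(1.28)²/(0.44−0.3)² = 17.6.
At s = 17.6: P(θ<0.44) ≈ 0.896. Adjusting to match 0.9 gives s ≈ 18.35.
So α = 0.3·18.35 ≈ 5.51, β = 0.7·18.35 ≈ 12.85.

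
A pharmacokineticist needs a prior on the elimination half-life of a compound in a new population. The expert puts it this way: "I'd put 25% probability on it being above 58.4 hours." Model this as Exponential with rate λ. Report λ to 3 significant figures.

P(T > 58.4) = e^(−λ·58.4) = 0.25, so λ = −ln(0.25)/58.4 = 0.0237.

λ ≈ 0.0237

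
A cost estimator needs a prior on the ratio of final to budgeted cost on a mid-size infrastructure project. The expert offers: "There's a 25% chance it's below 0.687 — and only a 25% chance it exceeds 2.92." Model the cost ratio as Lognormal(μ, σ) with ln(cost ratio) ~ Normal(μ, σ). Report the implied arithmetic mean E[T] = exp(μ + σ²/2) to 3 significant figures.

If T ~ Lognormal(μ,σ) then ln T ~ Normal(μ,σ), so the p-quantile of ln T is μ + z_p·σ.
ln(0.687) = -0.3754 and ln(2.92) = 1.072; z_{0.25} = -0.6745, z_{0.75} = 0.6745.
σ = (1.072 − -0.3754)/(0.6745 − (-0.6745)) = 1.073.
μ = -0.3754 − (-0.6745)·1.073 = 0.348.
E[T] = exp(μ + σ²/2) = exp(0.348 + 0.5753) = 2.52.

E[T] ≈ 2.52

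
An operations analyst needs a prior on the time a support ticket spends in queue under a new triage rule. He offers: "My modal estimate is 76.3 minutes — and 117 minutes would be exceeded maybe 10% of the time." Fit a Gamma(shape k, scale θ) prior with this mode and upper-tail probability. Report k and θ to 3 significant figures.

Gamma(k,θ) with k>1 has mode (k−1)θ, so θ = 76.3/(k−1).
Need P(X < 117) = 0.9 with θ tied to k this way. Start at k = 2, θ = 76.3: P(X<117) ≈ 0.453.
Too low — raise k to concentrate. Iterating converges to k ≈ 11.2.
Then θ = 76.3/(11.2−1) ≈ 7.47.

k ≈ 11.2, θ ≈ 7.47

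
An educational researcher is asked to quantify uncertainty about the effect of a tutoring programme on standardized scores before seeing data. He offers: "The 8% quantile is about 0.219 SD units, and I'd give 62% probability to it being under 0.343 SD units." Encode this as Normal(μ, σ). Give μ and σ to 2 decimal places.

μ = 0.32, σ = 0.07

For Normal(μ,σ), the p-quantile is μ + z_p·σ. Here z_{0.08} = -1.405, z_{0.62} = 0.3055.
So 0.219 = μ − 1.405σ and 0.343 = μ + 0.3055σ.
Subtracting: σ = (0.343 − 0.219)/(0.3055 − (-1.405)) = 0.07.
Then μ = 0.219 − (-1.405)·0.07 = 0.32.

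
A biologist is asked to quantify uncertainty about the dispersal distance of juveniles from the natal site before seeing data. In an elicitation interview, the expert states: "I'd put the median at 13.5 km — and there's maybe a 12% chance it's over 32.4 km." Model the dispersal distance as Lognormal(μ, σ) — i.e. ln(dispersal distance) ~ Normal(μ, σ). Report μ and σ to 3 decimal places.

μ ≈ 2.603, σ ≈ 0.745

If T ~ Lognormal(μ,σ) then ln T ~ Normal(μ,σ), so the p-quantile of ln T is μ + z_p·σ.
ln(13.5) = 2.603 and ln(32.4) = 3.478; z_{0.5} = 0, z_{0.88} = 1.175.
σ = (3.478 − 2.603)/(1.175 − (0)) = 0.745.
μ = 2.603 − (0)·0.745 = 2.603.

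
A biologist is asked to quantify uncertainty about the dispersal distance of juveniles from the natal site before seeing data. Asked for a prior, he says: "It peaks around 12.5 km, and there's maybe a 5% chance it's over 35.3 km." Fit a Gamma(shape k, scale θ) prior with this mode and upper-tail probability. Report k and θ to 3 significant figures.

k ≈ 3.48, θ ≈ 5.04

Gamma(k,θ) with k>1 has mode (k−1)θ, so θ = 12.5/(k−1).
Need P(X < 35.3) = 0.95 with θ tied to k this way. Start at k = 2, θ = 12.5: P(X<35.3) ≈ 0.773.
Too low — raise k to concentrate. Iterating converges to k ≈ 3.48.
Then θ = 12.5/(3.48−1) ≈ 5.04.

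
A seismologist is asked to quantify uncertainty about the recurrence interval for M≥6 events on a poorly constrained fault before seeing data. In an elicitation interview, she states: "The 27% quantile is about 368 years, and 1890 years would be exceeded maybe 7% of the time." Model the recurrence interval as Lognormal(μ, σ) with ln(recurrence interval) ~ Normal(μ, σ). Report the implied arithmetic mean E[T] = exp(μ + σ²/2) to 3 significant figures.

E[T] ≈ 808 years

If T ~ Lognormal(μ,σ) then ln T ~ Normal(μ,σ), so the p-quantile of ln T is μ + z_p·σ.
ln(368) = 5.908 and ln(1890) = 7.544; z_{0.27} = -0.6128, z_{0.93} = 1.476.
σ = (7.544 − 5.908)/(1.476 − (-0.6128)) = 0.783.
μ = 5.908 − (-0.6128)·0.783 = 6.388.
E[T] = exp(μ + σ²/2) = exp(6.388 + 0.3069) = 808 years.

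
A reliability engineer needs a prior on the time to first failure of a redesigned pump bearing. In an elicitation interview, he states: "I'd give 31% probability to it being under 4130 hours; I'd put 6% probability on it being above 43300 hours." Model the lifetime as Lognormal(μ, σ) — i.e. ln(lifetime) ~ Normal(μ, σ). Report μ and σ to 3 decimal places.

If T ~ Lognormal(μ,σ) then ln T ~ Normal(μ,σ), so the p-quantile of ln T is μ + z_p·σ.
ln(4130) = 8.326 and ln(43300) = 10.68; z_{0.31} = -0.4959, z_{0.94} = 1.555.
σ = (10.68 − 8.326)/(1.555 − (-0.4959)) = 1.146.
μ = 8.326 − (-0.4959)·1.146 = 8.894.

μ ≈ 8.894, σ ≈ 1.146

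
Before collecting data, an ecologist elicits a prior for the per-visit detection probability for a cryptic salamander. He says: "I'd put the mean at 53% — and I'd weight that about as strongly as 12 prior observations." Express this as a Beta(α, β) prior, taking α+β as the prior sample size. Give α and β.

Under the effective-sample-size interpretation, Beta(α, β) has prior mean α/(α+β) and prior sample size α+β.
So α+β = 12 and α/(α+β) = 0.53, giving α = 0.53·12 = 6.36 and β = 12 − 6.36 = 5.64.

α = 6.36, β = 5.64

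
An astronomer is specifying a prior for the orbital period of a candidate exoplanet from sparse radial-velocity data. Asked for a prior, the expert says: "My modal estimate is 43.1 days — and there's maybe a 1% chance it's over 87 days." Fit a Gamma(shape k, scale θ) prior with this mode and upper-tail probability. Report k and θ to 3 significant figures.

k ≈ 10.9, θ ≈ 4.34

Gamma(k,θ) with k>1 has mode (k−1)θ, so θ = 43.1/(k−1).
Need P(X < 87) = 0.99 with θ tied to k this way. Start at k = 2, θ = 43.1: P(X<87) ≈ 0.599.
Too low — raise k to concentrate. Iterating converges to k ≈ 10.9.
Then θ = 43.1/(10.9−1) ≈ 4.34.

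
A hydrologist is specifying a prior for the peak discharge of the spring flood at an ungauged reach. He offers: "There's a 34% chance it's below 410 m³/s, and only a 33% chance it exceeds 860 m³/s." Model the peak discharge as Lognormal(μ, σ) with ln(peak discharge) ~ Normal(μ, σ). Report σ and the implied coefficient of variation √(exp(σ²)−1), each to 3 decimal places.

σ ≈ 0.869, CV ≈ 1.062

If T ~ Lognormal(μ,σ) then ln T ~ Normal(μ,σ), so the p-quantile of ln T is μ + z_p·σ.
ln(410) = 6.016 and ln(860) = 6.757; z_{0.34} = -0.4125, z_{0.67} = 0.4399.
σ = (6.757 − 6.016)/(0.4399 − (-0.4125)) = 0.869.
μ = 6.016 − (-0.4125)·0.869 = 6.375.
CV = √(exp(σ²)−1) = √(exp(0.7553)−1) = 1.062.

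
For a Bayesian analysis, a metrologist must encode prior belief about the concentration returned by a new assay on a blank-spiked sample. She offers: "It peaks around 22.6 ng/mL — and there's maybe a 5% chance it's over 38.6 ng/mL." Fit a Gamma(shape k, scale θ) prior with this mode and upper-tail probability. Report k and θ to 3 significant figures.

Gamma(k,θ) with k>1 has mode (k−1)θ, so θ = 22.6/(k−1).
Need P(X < 38.6) = 0.95 with θ tied to k this way. Start at k = 2, θ = 22.6: P(X<38.6) ≈ 0.509.
Too low — raise k to concentrate. Iterating converges to k ≈ 10.7.
Then θ = 22.6/(10.7−1) ≈ 2.32.

k ≈ 10.7, θ ≈ 2.32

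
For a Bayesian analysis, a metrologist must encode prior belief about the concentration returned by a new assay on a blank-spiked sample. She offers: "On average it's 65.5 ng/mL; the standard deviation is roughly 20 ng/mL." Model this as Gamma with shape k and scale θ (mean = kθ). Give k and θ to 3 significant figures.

k ≈ 10.7, θ ≈ 6.11

For Gamma(k, scale θ): mean = kθ, variance = kθ², so CV = 1/√k.
CV = SD/mean = 20/65.5 = 0.3053, hence k = 1/CV² = 10.7.
Then θ = mean/k = 65.5/10.7 = 6.11.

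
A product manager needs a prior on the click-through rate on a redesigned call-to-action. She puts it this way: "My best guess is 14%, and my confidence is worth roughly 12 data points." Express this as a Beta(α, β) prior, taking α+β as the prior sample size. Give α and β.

α = 1.68, β = 10.32

Under the effective-sample-size interpretation, Beta(α, β) has prior mean α/(α+β) and prior sample size α+β.
So α+β = 12 and α/(α+β) = 0.14, giving α = 0.14·12 = 1.68 and β = 12 − 1.68 = 10.32.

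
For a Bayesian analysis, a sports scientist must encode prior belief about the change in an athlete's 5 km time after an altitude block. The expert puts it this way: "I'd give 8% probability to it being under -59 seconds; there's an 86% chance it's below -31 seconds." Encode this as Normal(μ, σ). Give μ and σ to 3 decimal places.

For Normal(μ,σ), the p-quantile is μ + z_p·σ. Here z_{0.08} = -1.405, z_{0.86} = 1.08.
So -59 = μ − 1.405σ and -31 = μ + 1.08σ.
Subtracting: σ = (-31 − -59)/(1.08 − (-1.405)) = 11.266.
Then μ = -59 − (-1.405)·11.266 = -43.171.

μ = -43.171, σ = 11.266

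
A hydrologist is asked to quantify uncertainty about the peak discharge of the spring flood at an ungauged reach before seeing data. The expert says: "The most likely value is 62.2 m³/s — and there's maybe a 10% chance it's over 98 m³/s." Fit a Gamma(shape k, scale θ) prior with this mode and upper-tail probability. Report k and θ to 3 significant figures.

Gamma(k,θ) with k>1 has mode (k−1)θ, so θ = 62.2/(k−1).
Need P(X < 98) = 0.9 with θ tied to k this way. Start at k = 2, θ = 62.2: P(X<98) ≈ 0.467.
Too low — raise k to concentrate. Iterating converges to k ≈ 10.1.
Then θ = 62.2/(10.1−1) ≈ 6.86.

k ≈ 10.1, θ ≈ 6.86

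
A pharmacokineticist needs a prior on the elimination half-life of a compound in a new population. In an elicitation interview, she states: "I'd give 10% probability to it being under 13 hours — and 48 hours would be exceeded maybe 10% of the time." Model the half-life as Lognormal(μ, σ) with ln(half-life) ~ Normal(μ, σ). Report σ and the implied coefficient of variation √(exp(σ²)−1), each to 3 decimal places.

If T ~ Lognormal(μ,σ) then ln T ~ Normal(μ,σ), so the p-quantile of ln T is μ + z_p·σ.
ln(13) = 2.565 and ln(48) = 3.871; z_{0.1} = -1.282, z_{0.9} = 1.282.
σ = (3.871 − 2.565)/(1.282 − (-1.282)) = 0.510.
μ = 2.565 − (-1.282)·0.510 = 3.218.
CV = √(exp(σ²)−1) = √(exp(0.2597)−1) = 0.545.

σ ≈ 0.510, CV ≈ 0.545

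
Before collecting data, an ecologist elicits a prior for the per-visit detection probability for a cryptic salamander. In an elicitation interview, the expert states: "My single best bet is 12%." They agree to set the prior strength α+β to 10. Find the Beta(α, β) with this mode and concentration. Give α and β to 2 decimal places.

For α,β > 1 the Beta mode is (α−1)/(α+β−2). With α+β = 10, the mode is (α−1)/8.
Set (α−1)/8 = 0.12 → α = 1 + 0.12·8 = 1.96.
β = 10 − α = 8.04.

α = 1.96, β = 8.04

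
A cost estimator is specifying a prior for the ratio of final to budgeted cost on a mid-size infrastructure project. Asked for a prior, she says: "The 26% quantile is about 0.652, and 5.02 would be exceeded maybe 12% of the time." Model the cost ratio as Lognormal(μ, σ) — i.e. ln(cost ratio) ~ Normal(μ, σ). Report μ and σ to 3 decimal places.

μ ≈ 0.294, σ ≈ 1.123

If T ~ Lognormal(μ,σ) then ln T ~ Normal(μ,σ), so the p-quantile of ln T is μ + z_p·σ.
ln(0.652) = -0.4277 and ln(5.02) = 1.613; z_{0.26} = -0.6433, z_{0.88} = 1.175.
σ = (1.613 − -0.4277)/(1.175 − (-0.6433)) = 1.123.
μ = -0.4277 − (-0.6433)·1.123 = 0.294.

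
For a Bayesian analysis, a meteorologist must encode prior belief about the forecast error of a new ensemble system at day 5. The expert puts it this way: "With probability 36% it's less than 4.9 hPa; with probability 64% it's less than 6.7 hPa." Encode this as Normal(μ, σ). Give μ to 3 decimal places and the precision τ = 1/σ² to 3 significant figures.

For Normal(μ,σ), the p-quantile is μ + z_p·σ. Here z_{0.36} = -0.3585, z_{0.64} = 0.3585.
So 4.9 = μ − 0.3585σ and 6.7 = μ + 0.3585σ.
Subtracting: σ = (6.7 − 4.9)/(0.3585 − (-0.3585)) = 2.511.
Then μ = 4.9 − (-0.3585)·2.511 = 5.800.
Precision τ = 1/σ² = 1/2.511² = 0.159.

μ = 5.800, τ = 0.159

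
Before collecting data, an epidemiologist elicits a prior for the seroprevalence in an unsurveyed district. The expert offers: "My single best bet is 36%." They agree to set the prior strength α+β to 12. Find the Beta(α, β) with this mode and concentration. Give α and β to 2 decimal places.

For α,β > 1 the Beta mode is (α−1)/(α+β−2). With α+β = 12, the mode is (α−1)/10.
Set (α−1)/10 = 0.36 → α = 1 + 0.36·10 = 4.60.
β = 12 − α = 7.40.

α = 4.60, β = 7.40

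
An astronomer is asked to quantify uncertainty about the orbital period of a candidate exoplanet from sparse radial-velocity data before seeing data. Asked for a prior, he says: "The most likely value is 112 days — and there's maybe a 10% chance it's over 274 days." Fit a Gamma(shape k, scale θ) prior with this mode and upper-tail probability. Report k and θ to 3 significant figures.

k ≈ 3.4, θ ≈ 46.6

Gamma(k,θ) with k>1 has mode (k−1)θ, so θ = 112/(k−1).
Need P(X < 274) = 0.9 with θ tied to k this way. Start at k = 2, θ = 112: P(X<274) ≈ 0.702.
Too low — raise k to concentrate. Iterating converges to k ≈ 3.4.
Then θ = 112/(3.4−1) ≈ 46.6.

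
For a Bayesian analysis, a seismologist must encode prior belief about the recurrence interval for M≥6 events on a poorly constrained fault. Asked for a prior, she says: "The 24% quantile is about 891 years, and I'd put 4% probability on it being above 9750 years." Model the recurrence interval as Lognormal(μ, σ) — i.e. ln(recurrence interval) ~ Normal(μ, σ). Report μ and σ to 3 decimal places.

μ ≈ 7.480, σ ≈ 0.974

If T ~ Lognormal(μ,σ) then ln T ~ Normal(μ,σ), so the p-quantile of ln T is μ + z_p·σ.
ln(891) = 6.792 and ln(9750) = 9.185; z_{0.24} = -0.7063, z_{0.96} = 1.751.
σ = (9.185 − 6.792)/(1.751 − (-0.7063)) = 0.974.
μ = 6.792 − (-0.7063)·0.974 = 7.480.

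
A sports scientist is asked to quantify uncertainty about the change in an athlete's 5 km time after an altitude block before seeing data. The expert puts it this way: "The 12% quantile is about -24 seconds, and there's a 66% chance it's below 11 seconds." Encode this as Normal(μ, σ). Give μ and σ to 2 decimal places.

For Normal(μ,σ), the p-quantile is μ + z_p·σ. Here z_{0.12} = -1.175, z_{0.66} = 0.4125.
So -24 = μ − 1.175σ and 11 = μ + 0.4125σ.
Subtracting: σ = (11 − -24)/(0.4125 − (-1.175)) = 22.05.
Then μ = -24 − (-1.175)·22.05 = 1.91.

μ = 1.91, σ = 22.05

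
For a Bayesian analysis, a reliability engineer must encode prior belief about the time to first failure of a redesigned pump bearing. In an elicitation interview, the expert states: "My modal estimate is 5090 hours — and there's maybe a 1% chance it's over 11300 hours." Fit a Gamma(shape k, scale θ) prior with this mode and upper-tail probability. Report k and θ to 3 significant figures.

k ≈ 8.57, θ ≈ 673

Gamma(k,θ) with k>1 has mode (k−1)θ, so θ = 5090/(k−1).
Need P(X < 11300) = 0.99 with θ tied to k this way. Start at k = 2, θ = 5090: P(X<11300) ≈ 0.650.
Too low — raise k to concentrate. Iterating converges to k ≈ 8.57.
Then θ = 5090/(8.57−1) ≈ 673.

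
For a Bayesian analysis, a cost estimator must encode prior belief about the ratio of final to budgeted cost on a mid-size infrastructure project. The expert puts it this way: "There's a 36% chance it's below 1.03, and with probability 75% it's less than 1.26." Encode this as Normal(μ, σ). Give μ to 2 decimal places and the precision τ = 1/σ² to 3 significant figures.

The p-quantile of Normal(μ,σ) is μ + z_p·σ, with z_{0.36} = -0.3585 and z_{0.75} = 0.6745.
Eliminate σ: μ = (z₂·x₁ − z₁·x₂)/(z₂ − z₁) = (0.6745·1.03 − (-0.3585)·1.26)/1.033 = 1.11.
Then σ = (x₂ − x₁)/(z₂ − z₁) = (1.26 − 1.03)/1.033 = 0.22.
Precision τ = 1/σ² = 1/0.2227² = 20.2.

μ = 1.11, τ = 20.2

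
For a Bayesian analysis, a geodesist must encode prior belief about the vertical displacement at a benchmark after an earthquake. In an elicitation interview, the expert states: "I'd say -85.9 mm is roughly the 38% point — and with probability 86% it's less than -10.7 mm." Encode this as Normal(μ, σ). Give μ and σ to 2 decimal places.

The p-quantile of Normal(μ,σ) is μ + z_p·σ, with z_{0.38} = -0.3055 and z_{0.86} = 1.08.
Eliminate σ: μ = (z₂·x₁ − z₁·x₂)/(z₂ − z₁) = (1.08·-85.9 − (-0.3055)·-10.7)/1.386 = -69.32.
Then σ = (x₂ − x₁)/(z₂ − z₁) = (-10.7 − -85.9)/1.386 = 54.26.

μ = -69.32, σ = 54.26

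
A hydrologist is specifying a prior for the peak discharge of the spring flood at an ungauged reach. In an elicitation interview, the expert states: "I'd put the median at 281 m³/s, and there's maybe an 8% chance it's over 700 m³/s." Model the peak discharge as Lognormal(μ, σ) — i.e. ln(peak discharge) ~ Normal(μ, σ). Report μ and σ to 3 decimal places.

If T ~ Lognormal(μ,σ) then ln T ~ Normal(μ,σ), so the p-quantile of ln T is μ + z_p·σ.
ln(281) = 5.638 and ln(700) = 6.551; z_{0.5} = 0, z_{0.92} = 1.405.
σ = (6.551 − 5.638)/(1.405 − (0)) = 0.650.
μ = 5.638 − (0)·0.650 = 5.638.

μ ≈ 5.638, σ ≈ 0.650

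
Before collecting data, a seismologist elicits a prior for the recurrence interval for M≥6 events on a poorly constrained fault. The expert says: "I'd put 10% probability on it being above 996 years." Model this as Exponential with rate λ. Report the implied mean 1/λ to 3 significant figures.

mean ≈ 433 years

P(T > 996.0) = e^(−λ·996.0) = 0.1, so λ = −ln(0.1)/996.0 = 0.00231.
Mean = 1/λ = 433 years.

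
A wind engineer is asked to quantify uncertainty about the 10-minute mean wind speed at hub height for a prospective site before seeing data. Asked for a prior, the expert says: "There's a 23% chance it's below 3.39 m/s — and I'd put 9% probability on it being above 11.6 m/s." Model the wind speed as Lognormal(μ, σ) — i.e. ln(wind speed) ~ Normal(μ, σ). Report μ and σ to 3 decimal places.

μ ≈ 1.658, σ ≈ 0.592

If T ~ Lognormal(μ,σ) then ln T ~ Normal(μ,σ), so the p-quantile of ln T is μ + z_p·σ.
ln(3.39) = 1.221 and ln(11.6) = 2.451; z_{0.23} = -0.7388, z_{0.91} = 1.341.
σ = (2.451 − 1.221)/(1.341 − (-0.7388)) = 0.592.
μ = 1.221 − (-0.7388)·0.592 = 1.658.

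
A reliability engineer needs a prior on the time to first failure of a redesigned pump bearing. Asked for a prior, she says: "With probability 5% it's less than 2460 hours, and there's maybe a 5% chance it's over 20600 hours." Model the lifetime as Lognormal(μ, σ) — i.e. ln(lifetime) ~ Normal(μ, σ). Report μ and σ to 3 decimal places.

μ ≈ 8.870, σ ≈ 0.646

If T ~ Lognormal(μ,σ) then ln T ~ Normal(μ,σ), so the p-quantile of ln T is μ + z_p·σ.
ln(2460) = 7.808 and ln(20600) = 9.933; z_{0.05} = -1.645, z_{0.95} = 1.645.
σ = (9.933 − 7.808)/(1.645 − (-1.645)) = 0.646.
μ = 7.808 − (-1.645)·0.646 = 8.870.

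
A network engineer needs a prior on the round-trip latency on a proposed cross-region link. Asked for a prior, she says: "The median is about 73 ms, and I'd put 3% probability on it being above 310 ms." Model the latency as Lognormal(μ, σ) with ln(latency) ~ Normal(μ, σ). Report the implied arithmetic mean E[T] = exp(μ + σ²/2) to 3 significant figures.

If T ~ Lognormal(μ,σ) then ln T ~ Normal(μ,σ), so the p-quantile of ln T is μ + z_p·σ.
ln(73) = 4.29 and ln(310) = 5.737; z_{0.5} = 0, z_{0.97} = 1.881.
σ = (5.737 − 4.29)/(1.881 − (0)) = 0.769.
μ = 4.29 − (0)·0.769 = 4.290.
E[T] = exp(μ + σ²/2) = exp(4.290 + 0.2956) = 98.1 ms.

E[T] ≈ 98.1 ms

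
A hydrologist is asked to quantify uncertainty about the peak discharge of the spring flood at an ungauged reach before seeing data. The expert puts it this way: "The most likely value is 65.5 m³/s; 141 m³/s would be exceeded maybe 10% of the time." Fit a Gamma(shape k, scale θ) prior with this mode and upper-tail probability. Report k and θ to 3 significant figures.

k ≈ 4.27, θ ≈ 20

Gamma(k,θ) with k>1 has mode (k−1)θ, so θ = 65.5/(k−1).
Need P(X < 141) = 0.9 with θ tied to k this way. Start at k = 2, θ = 65.5: P(X<141) ≈ 0.634.
Too low — raise k to concentrate. Iterating converges to k ≈ 4.27.
Then θ = 65.5/(4.27−1) ≈ 20.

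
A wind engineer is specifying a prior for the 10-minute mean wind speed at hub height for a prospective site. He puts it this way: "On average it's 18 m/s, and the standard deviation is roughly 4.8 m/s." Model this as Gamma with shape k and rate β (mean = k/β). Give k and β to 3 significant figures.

k ≈ 14.1, β ≈ 0.781

For Gamma(k, rate β): mean = k/β, variance = k/β², so CV = 1/√k.
CV = SD/mean = 4.8/18 = 0.2667, hence k = 1/CV² = 14.1.
Then β = k/mean = 14.1/18 = 0.781.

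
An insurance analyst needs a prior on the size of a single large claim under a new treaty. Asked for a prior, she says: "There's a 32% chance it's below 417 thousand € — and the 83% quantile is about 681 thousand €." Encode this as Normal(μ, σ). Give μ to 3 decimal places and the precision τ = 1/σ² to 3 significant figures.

μ = 503.838, τ = 2.9e-05

The p-quantile of Normal(μ,σ) is μ + z_p·σ, with z_{0.32} = -0.4677 and z_{0.83} = 0.9542.
Eliminate σ: μ = (z₂·x₁ − z₁·x₂)/(z₂ − z₁) = (0.9542·417 − (-0.4677)·681)/1.422 = 503.838.
Then σ = (x₂ − x₁)/(z₂ − z₁) = (681 − 417)/1.422 = 185.672.
Precision τ = 1/σ² = 1/185.7² = 2.9e-05.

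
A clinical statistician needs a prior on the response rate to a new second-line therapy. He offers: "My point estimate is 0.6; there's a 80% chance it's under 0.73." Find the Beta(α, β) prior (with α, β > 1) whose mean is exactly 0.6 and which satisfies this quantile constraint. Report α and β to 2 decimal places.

α ≈ 6.23, β ≈ 4.15

With mean 0.6 fixed, write α = 0.6s, β = 0.4s where s = α+β.
Need P(θ < 0.73) = 0.8 under Beta(0.6s, 0.4s). Normal approximation: (q−m)/√(m(1−m)/s) ≈ z_{0.8} = 0.842, so s ≈ 0.6·0.4·(0.842)²/(0.73−0.6)² = 10.1.
At s = 10.1: P(θ<0.73) ≈ 0.796. Adjusting to match 0.8 gives s ≈ 10.38.
So α = 0.6·10.38 ≈ 6.23, β = 0.4·10.38 ≈ 4.15.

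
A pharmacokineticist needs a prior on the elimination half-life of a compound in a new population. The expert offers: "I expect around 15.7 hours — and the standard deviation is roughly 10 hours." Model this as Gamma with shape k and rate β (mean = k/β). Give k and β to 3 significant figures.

For Gamma(k, rate β): mean = k/β, variance = k/β², so CV = 1/√k.
CV = SD/mean = 10/15.7 = 0.6369, hence k = 1/CV² = 2.46.
Then β = k/mean = 2.46/15.7 = 0.157.

k ≈ 2.46, β ≈ 0.157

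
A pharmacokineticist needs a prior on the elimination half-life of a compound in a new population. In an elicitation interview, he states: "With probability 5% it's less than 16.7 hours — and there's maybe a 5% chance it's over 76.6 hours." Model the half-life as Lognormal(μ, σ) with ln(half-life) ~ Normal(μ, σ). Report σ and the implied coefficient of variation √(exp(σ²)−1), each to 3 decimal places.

σ ≈ 0.463, CV ≈ 0.489

If T ~ Lognormal(μ,σ) then ln T ~ Normal(μ,σ), so the p-quantile of ln T is μ + z_p·σ.
ln(16.7) = 2.815 and ln(76.6) = 4.339; z_{0.05} = -1.645, z_{0.95} = 1.645.
σ = (4.339 − 2.815)/(1.645 − (-1.645)) = 0.463.
μ = 2.815 − (-1.645)·0.463 = 3.577.
CV = √(exp(σ²)−1) = √(exp(0.2144)−1) = 0.489.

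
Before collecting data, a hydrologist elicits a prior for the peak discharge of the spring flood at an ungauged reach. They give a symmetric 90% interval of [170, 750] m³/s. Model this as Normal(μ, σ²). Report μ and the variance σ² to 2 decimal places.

μ = 460.00, σ² = 31084.33

A symmetric 90% interval runs μ ± z·σ with z = 1.645.
Half-width = 290, so σ = 290/1.645 = 176.307 and σ² = 31084.33.
μ is the interval midpoint, 460.00.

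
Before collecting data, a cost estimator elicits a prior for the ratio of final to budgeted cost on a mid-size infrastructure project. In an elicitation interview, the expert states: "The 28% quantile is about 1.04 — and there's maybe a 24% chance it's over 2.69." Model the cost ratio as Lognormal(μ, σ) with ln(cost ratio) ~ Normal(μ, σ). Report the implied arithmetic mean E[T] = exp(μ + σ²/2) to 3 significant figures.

If T ~ Lognormal(μ,σ) then ln T ~ Normal(μ,σ), so the p-quantile of ln T is μ + z_p·σ.
ln(1.04) = 0.03922 and ln(2.69) = 0.9895; z_{0.28} = -0.5828, z_{0.76} = 0.7063.
σ = (0.9895 − 0.03922)/(0.7063 − (-0.5828)) = 0.737.
μ = 0.03922 − (-0.5828)·0.737 = 0.469.
E[T] = exp(μ + σ²/2) = exp(0.469 + 0.2717) = 2.1.

E[T] ≈ 2.1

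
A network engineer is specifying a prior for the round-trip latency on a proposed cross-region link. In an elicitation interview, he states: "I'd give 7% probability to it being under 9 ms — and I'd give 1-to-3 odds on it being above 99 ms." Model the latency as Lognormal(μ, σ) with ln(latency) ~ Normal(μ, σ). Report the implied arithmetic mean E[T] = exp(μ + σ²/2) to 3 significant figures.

If T ~ Lognormal(μ,σ) then ln T ~ Normal(μ,σ), so the p-quantile of ln T is μ + z_p·σ.
ln(9) = 2.197 and ln(99) = 4.595; z_{0.07} = -1.476, z_{0.75} = 0.6745.
σ = (4.595 − 2.197)/(0.6745 − (-1.476)) = 1.115.
μ = 2.197 − (-1.476)·1.115 = 3.843.
E[T] = exp(μ + σ²/2) = exp(3.843 + 0.6218) = 86.9 ms.

E[T] ≈ 86.9 ms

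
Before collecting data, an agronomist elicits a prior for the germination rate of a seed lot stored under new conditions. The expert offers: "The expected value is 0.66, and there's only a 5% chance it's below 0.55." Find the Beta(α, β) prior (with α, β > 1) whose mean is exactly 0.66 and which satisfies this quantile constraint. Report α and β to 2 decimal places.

With mean 0.66 fixed, write α = 0.66s, β = 0.34s where s = α+β.
Need P(θ < 0.55) = 0.05 under Beta(0.66s, 0.34s). Normal approximation: (q−m)/√(m(1−m)/s) ≈ z_{0.05} = -1.64, so s ≈ 0.66·0.34·(-1.64)²/(0.55−0.66)² = 50.2.
At s = 50.2: P(θ<0.55) ≈ 0.054. Adjusting to match 0.05 gives s ≈ 52.54.
So α = 0.66·52.54 ≈ 34.68, β = 0.34·52.54 ≈ 17.86.

α ≈ 34.68, β ≈ 17.86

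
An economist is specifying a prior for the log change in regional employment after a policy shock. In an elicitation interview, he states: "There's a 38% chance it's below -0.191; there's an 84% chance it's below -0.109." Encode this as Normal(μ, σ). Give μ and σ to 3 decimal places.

For Normal(μ,σ), the p-quantile is μ + z_p·σ. Here z_{0.38} = -0.3055, z_{0.84} = 0.9945.
So -0.191 = μ − 0.3055σ and -0.109 = μ + 0.9945σ.
Subtracting: σ = (-0.109 − -0.191)/(0.9945 − (-0.3055)) = 0.063.
Then μ = -0.191 − (-0.3055)·0.063 = -0.172.

μ = -0.172, σ = 0.063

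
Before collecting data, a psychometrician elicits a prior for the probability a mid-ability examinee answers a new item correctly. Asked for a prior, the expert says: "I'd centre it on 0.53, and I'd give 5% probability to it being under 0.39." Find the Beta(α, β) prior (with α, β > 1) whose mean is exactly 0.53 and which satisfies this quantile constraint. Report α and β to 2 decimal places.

With mean 0.53 fixed, write α = 0.53s, β = 0.47s where s = α+β.
Need P(θ < 0.39) = 0.05 under Beta(0.53s, 0.47s). Normal approximation: (q−m)/√(m(1−m)/s) ≈ z_{0.05} = -1.64, so s ≈ 0.53·0.47·(-1.64)²/(0.39−0.53)² = 34.4.
At s = 34.4: P(θ<0.39) ≈ 0.049. Adjusting to match 0.05 gives s ≈ 34.01.
So α = 0.53·34.01 ≈ 18.03, β = 0.47·34.01 ≈ 15.98.

α ≈ 18.03, β ≈ 15.98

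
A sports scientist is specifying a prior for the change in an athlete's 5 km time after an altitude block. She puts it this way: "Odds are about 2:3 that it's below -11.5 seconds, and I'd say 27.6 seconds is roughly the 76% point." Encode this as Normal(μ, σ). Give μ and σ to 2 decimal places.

μ = -1.18, σ = 40.74

For Normal(μ,σ), the p-quantile is μ + z_p·σ. Here z_{0.4} = -0.2533, z_{0.76} = 0.7063.
So -11.5 = μ − 0.2533σ and 27.6 = μ + 0.7063σ.
Subtracting: σ = (27.6 − -11.5)/(0.7063 − (-0.2533)) = 40.74.
Then μ = -11.5 − (-0.2533)·40.74 = -1.18.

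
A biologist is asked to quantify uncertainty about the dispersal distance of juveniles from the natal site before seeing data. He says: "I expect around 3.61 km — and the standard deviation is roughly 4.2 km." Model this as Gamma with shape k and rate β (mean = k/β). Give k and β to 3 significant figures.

k ≈ 0.739, β ≈ 0.205

For Gamma(k, rate β): mean = k/β, variance = k/β², so CV = 1/√k.
CV = SD/mean = 4.2/3.61 = 1.163, hence k = 1/CV² = 0.739.
Then β = k/mean = 0.739/3.61 = 0.205.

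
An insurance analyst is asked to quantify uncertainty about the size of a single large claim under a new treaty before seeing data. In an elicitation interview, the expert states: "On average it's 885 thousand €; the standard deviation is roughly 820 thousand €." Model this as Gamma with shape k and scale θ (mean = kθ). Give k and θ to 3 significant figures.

For Gamma(k, scale θ): mean = kθ, variance = kθ², so CV = 1/√k.
CV = SD/mean = 820/885 = 0.9266, hence k = 1/CV² = 1.16.
Then θ = mean/k = 885/1.16 = 760.

k ≈ 1.16, θ ≈ 760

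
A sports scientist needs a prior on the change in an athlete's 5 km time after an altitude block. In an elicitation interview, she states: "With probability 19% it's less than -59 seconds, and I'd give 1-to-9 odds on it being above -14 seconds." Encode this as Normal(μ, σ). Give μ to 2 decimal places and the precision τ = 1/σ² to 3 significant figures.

μ = -40.71, τ = 0.0023

For Normal(μ,σ), the p-quantile is μ + z_p·σ. Here z_{0.19} = -0.8779, z_{0.9} = 1.282.
So -59 = μ − 0.8779σ and -14 = μ + 1.282σ.
Subtracting: σ = (-14 − -59)/(1.282 − (-0.8779)) = 20.84.
Then μ = -59 − (-0.8779)·20.84 = -40.71.
Precision τ = 1/σ² = 1/20.84² = 0.0023.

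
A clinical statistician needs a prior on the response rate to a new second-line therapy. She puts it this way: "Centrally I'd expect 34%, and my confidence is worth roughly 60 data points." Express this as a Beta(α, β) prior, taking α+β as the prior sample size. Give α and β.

α = 20.4, β = 39.6

Under the effective-sample-size interpretation, Beta(α, β) has prior mean α/(α+β) and prior sample size α+β.
So α+β = 60 and α/(α+β) = 0.34, giving α = 0.34·60 = 20.4 and β = 60 − 20.4 = 39.6.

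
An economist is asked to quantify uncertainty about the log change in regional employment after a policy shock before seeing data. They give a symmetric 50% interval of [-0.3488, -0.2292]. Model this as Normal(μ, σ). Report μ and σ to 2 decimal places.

A symmetric 50% interval runs μ ± z·σ with z = 0.6745.
Half-width = 0.0598, so σ = 0.0598/0.6745 = 0.09.
μ is the interval midpoint, -0.29.

μ = -0.29, σ = 0.09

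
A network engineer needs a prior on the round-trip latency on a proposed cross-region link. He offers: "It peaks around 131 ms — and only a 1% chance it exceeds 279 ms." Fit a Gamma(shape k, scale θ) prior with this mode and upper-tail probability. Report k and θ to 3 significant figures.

Gamma(k,θ) with k>1 has mode (k−1)θ, so θ = 131/(k−1).
Need P(X < 279) = 0.99 with θ tied to k this way. Start at k = 2, θ = 131: P(X<279) ≈ 0.628.
Too low — raise k to concentrate. Iterating converges to k ≈ 9.49.
Then θ = 131/(9.49−1) ≈ 15.4.

k ≈ 9.49, θ ≈ 15.4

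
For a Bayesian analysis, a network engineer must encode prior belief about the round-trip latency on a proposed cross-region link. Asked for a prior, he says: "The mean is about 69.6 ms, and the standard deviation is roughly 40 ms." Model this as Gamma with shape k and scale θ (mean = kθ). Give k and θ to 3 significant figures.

k ≈ 3.03, θ ≈ 23

For Gamma(k, scale θ): mean = kθ, variance = kθ², so CV = 1/√k.
CV = SD/mean = 40/69.6 = 0.5747, hence k = 1/CV² = 3.03.
Then θ = mean/k = 69.6/3.03 = 23.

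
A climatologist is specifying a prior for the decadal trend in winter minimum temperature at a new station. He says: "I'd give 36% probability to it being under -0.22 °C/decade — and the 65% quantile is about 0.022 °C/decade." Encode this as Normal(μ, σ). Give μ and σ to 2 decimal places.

μ = -0.10, σ = 0.33

The p-quantile of Normal(μ,σ) is μ + z_p·σ, with z_{0.36} = -0.3585 and z_{0.65} = 0.3853.
Eliminate σ: μ = (z₂·x₁ − z₁·x₂)/(z₂ − z₁) = (0.3853·-0.22 − (-0.3585)·0.022)/0.7438 = -0.10.
Then σ = (x₂ − x₁)/(z₂ − z₁) = (0.022 − -0.22)/0.7438 = 0.33.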